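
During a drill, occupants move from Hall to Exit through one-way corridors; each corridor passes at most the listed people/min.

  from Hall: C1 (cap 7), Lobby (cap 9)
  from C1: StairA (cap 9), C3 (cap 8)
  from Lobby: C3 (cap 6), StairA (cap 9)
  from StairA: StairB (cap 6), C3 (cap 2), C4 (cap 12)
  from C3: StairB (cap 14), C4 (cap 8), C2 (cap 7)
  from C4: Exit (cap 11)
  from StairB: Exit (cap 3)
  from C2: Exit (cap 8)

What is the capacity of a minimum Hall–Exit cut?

Augment Hall→C1→StairA→C4→Exit: bottleneck 7, flow now 7.
Augment Hall→Lobby→StairA→C4→Exit: bottleneck 4, flow now 11.
Augment Hall→Lobby→StairA→StairB→Exit: bottleneck 3, flow now 14.
Augment Hall→Lobby→C3→C2→Exit: bottleneck 2, flow now 16.
No augmenting path remains; maximum flow = 16.
By max-flow min-cut, the minimum cut capacity equals the max flow.
In the residual graph, reachable from Hall: {Hall}.
Min-cut edges: Hall→C1 (7), Hall→Lobby (9); capacity 7 + 9 = 16.

16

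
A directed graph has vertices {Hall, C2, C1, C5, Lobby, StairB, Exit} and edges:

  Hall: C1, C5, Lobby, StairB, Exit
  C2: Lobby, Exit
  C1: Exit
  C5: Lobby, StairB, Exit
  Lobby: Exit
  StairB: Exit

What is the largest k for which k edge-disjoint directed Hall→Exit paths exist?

Assign every edge capacity 1; by Menger, the answer equals the max flow.
Path Hall→Exit (+1); total 1.
Path Hall→C1→Exit (+1); total 2.
Path Hall→C5→Exit (+1); total 3.
Path Hall→Lobby→Exit (+1); total 4.
Path Hall→StairB→Exit (+1); total 5.
No residual Hall→Exit path; max flow = 5.
Certifying cut of size 5: {Hall→C1, Hall→C5, Hall→Exit, Hall→Lobby, Hall→StairB}.

5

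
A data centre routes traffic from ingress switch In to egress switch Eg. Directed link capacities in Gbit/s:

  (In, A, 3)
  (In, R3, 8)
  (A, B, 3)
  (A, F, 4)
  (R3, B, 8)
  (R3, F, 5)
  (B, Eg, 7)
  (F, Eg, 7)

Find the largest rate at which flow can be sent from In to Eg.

11

Augment In→A→B→Eg: bottleneck 3, flow now 3.
Augment In→R3→B→Eg: bottleneck 4, flow now 7.
Augment In→R3→F→Eg: bottleneck 4, flow now 11.
No augmenting path remains; maximum flow = 11.
In the residual graph, reachable from In: {In}.
Min-cut edges: In→A (3), In→R3 (8); capacity 3 + 8 = 11.
This cut is saturated, so no flow can exceed 11.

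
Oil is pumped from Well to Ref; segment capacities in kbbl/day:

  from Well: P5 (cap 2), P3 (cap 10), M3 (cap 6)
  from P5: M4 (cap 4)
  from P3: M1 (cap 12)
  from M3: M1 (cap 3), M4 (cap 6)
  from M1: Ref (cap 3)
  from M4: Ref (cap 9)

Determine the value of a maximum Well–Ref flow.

11

Augment Well→P5→M4→Ref: bottleneck 2, flow now 2.
Augment Well→P3→M1→Ref: bottleneck 3, flow now 5.
Augment Well→M3→M4→Ref: bottleneck 6, flow now 11.
No augmenting path remains; maximum flow = 11.
In the residual graph, reachable from Well: {Well, P3, M1}.
Min-cut edges: Well→P5 (2), Well→M3 (6), M1→Ref (3); capacity 2 + 6 + 3 = 11.
This cut is saturated, so no flow can exceed 11.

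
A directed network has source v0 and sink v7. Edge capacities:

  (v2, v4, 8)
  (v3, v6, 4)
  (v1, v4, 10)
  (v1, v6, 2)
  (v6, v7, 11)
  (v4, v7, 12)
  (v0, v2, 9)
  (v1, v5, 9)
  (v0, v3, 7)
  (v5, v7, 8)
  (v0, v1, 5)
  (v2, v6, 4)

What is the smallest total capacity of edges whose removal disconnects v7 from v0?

18

Augment v0→v1→v4→v7: bottleneck 5, flow now 5.
Augment v0→v2→v4→v7: bottleneck 7, flow now 12.
Augment v0→v2→v6→v7: bottleneck 2, flow now 14.
Augment v0→v3→v6→v7: bottleneck 4, flow now 18.
No augmenting path remains; maximum flow = 18.
By max-flow min-cut, the minimum cut capacity equals the max flow.
In the residual graph, reachable from v0: {v0, v3}.
Min-cut edges: v0→v1 (5), v0→v2 (9), v3→v6 (4); capacity 5 + 9 + 4 = 18.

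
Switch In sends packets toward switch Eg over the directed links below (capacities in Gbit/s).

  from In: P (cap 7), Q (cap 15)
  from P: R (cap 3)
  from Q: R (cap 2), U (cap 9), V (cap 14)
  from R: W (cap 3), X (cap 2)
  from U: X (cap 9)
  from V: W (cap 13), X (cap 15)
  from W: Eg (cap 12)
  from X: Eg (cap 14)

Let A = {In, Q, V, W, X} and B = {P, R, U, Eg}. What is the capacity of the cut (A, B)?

Edges leaving {In, Q, V, W, X}: In→P (7), Q→R (2), Q→U (9), W→Eg (12), X→Eg (14).
Cut capacity = 7 + 2 + 9 + 12 + 14 = 44.

44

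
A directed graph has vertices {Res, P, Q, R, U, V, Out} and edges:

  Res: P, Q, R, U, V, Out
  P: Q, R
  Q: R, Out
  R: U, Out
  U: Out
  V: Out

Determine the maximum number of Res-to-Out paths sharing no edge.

Assign every edge capacity 1; by Menger, the answer equals the max flow.
Path Res→Out (+1); total 1.
Path Res→Q→Out (+1); total 2.
Path Res→R→Out (+1); total 3.
Path Res→U→Out (+1); total 4.
Path Res→V→Out (+1); total 5.
No residual Res→Out path; max flow = 5.
Certifying cut of size 5: {Q→Out, R→Out, Res→Out, Res→V, U→Out}.

5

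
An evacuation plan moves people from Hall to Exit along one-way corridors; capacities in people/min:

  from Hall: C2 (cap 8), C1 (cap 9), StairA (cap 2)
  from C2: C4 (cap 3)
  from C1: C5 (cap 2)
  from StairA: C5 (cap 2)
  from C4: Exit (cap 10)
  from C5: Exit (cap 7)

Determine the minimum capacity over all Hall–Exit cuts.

Augment Hall→C2→C4→Exit: bottleneck 3, flow now 3.
Augment Hall→C1→C5→Exit: bottleneck 2, flow now 5.
Augment Hall→StairA→C5→Exit: bottleneck 2, flow now 7.
No augmenting path remains; maximum flow = 7.
By max-flow min-cut, the minimum cut capacity equals the max flow.
In the residual graph, reachable from Hall: {Hall, C2, C1}.
Min-cut edges: Hall→StairA (2), C2→C4 (3), C1→C5 (2); capacity 2 + 3 + 2 = 7.

7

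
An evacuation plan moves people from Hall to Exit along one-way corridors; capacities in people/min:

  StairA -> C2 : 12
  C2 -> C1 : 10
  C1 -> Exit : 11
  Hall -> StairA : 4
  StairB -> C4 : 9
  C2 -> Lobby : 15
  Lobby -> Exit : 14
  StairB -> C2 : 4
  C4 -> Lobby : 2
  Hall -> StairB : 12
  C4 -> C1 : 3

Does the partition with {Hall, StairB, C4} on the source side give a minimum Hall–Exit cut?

Yes — it is a minimum cut (capacity 13).

Given cut capacity: 4 + 4 + 3 + 2 = 13.
Augment Hall→StairB→C2→C1→Exit: bottleneck 4, flow now 4.
Augment Hall→StairB→C4→C1→Exit: bottleneck 3, flow now 7.
Augment Hall→StairB→C4→Lobby→Exit: bottleneck 2, flow now 9.
Augment Hall→StairA→C2→C1→Exit: bottleneck 4, flow now 13.
No augmenting path remains; maximum flow = 13.
Cut capacity 13 equals the max flow, so it is a minimum cut.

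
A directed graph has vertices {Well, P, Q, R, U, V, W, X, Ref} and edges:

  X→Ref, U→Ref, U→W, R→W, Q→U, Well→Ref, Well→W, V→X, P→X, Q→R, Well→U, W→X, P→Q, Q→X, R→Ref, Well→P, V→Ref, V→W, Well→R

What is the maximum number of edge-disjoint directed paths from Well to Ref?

4

Assign every edge capacity 1; by Menger, the answer equals the max flow.
Path Well→Ref (+1); total 1.
Path Well→R→Ref (+1); total 2.
Path Well→U→Ref (+1); total 3.
Path Well→P→X→Ref (+1); total 4.
No residual Well→Ref path; max flow = 4.
Certifying cut of size 4: {R→Ref, U→Ref, Well→Ref, X→Ref}.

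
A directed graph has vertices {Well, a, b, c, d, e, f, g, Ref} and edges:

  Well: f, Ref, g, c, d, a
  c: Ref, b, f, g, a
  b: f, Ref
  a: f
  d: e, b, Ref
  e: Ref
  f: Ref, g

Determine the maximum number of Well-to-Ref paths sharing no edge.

4

Assign every edge capacity 1; by Menger, the answer equals the max flow.
Path Well→Ref (+1); total 1.
Path Well→c→Ref (+1); total 2.
Path Well→d→Ref (+1); total 3.
Path Well→f→Ref (+1); total 4.
No residual Well→Ref path; max flow = 4.
Certifying cut of size 4: {Well→Ref, Well→c, Well→d, f→Ref}.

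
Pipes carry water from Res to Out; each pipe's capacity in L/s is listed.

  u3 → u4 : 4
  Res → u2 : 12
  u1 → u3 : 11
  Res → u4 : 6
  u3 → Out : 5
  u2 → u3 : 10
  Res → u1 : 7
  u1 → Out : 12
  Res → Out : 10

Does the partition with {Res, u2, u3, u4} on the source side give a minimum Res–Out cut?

Yes — it is a minimum cut (capacity 22).

Given cut capacity: 7 + 10 + 5 = 22.
Augment Res→Out: bottleneck 10, flow now 10.
Augment Res→u1→Out: bottleneck 7, flow now 17.
Augment Res→u2→u3→Out: bottleneck 5, flow now 22.
No augmenting path remains; maximum flow = 22.
Cut capacity 22 equals the max flow, so it is a minimum cut.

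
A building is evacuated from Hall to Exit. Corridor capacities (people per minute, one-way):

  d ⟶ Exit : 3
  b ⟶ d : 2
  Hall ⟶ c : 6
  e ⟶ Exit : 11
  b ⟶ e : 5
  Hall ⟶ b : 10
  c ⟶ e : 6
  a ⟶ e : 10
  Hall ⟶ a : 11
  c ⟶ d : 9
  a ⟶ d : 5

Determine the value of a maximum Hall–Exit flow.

Augment Hall→a→d→Exit: bottleneck 3, flow now 3.
Augment Hall→a→e→Exit: bottleneck 8, flow now 11.
Augment Hall→b→e→Exit: bottleneck 3, flow now 14.
No augmenting path remains; maximum flow = 14.
In the residual graph, reachable from Hall: {Hall, a, b, c, d, e}.
Min-cut edges: d→Exit (3), e→Exit (11); capacity 3 + 11 = 14.
This cut is saturated, so no flow can exceed 14.

14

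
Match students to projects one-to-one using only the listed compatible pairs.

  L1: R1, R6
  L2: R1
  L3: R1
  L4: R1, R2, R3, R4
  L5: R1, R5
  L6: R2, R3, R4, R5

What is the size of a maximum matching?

Unit-capacity flow: source→left, listed edges, right→sink; max matching = max flow.
Augmenting path L1→R1 (+1); matched 1.
Augmenting path L4→R2 (+1); matched 2.
Augmenting path L5→R5 (+1); matched 3.
Augmenting path L6→R3 (+1); matched 4.
Augmenting path L2→R1→L1→R6 (+1); matched 5.
No augmenting path remains; maximum matching = 5.
König certificate: {L1, L4, L5, L6, R1} is a vertex cover of size 5 (every listed pair touches it), so no matching can be larger.

5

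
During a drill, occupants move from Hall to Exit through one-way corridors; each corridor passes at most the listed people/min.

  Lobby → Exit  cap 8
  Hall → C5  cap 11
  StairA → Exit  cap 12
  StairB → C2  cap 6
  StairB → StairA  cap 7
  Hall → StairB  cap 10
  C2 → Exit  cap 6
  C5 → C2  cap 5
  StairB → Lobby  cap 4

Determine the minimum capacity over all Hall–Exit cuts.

Augment Hall→C5→C2→Exit: bottleneck 5, flow now 5.
Augment Hall→StairB→StairA→Exit: bottleneck 7, flow now 12.
Augment Hall→StairB→Lobby→Exit: bottleneck 3, flow now 15.
No augmenting path remains; maximum flow = 15.
By max-flow min-cut, the minimum cut capacity equals the max flow.
In the residual graph, reachable from Hall: {Hall, C5}.
Min-cut edges: Hall→StairB (10), C5→C2 (5); capacity 10 + 5 = 15.

15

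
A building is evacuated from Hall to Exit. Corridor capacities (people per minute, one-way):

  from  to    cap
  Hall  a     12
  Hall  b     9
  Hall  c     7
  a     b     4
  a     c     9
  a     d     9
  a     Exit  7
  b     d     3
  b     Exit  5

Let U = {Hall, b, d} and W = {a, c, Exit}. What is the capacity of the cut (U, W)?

Edges leaving {Hall, b, d}: Hall→a (12), Hall→c (7), b→Exit (5).
Cut capacity = 12 + 7 + 5 = 24.

24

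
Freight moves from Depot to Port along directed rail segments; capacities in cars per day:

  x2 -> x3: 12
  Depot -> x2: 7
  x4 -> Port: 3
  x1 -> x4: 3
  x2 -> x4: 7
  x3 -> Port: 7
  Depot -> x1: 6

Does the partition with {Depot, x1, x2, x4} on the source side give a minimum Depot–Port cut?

No — its capacity is 15, but the minimum cut has capacity 10.

Given cut capacity: 12 + 3 = 15.
Augment Depot→x1→x4→Port: bottleneck 3, flow now 3.
Augment Depot→x2→x3→Port: bottleneck 7, flow now 10.
No augmenting path remains; maximum flow = 10.
In the residual graph, reachable from Depot: {Depot, x1}.
Min-cut edges: Depot→x2 (7), x1→x4 (3); capacity 7 + 3 = 10.
Cut capacity 15 exceeds the max flow 10, so it is not minimum.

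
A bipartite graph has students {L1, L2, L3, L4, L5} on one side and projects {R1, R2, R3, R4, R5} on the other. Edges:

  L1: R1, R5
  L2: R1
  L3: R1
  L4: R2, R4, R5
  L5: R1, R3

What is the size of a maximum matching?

4

Unit-capacity flow: source→left, listed edges, right→sink; max matching = max flow.
Augmenting path L1→R1 (+1); matched 1.
Augmenting path L4→R2 (+1); matched 2.
Augmenting path L5→R3 (+1); matched 3.
Augmenting path L2→R1→L1→R5 (+1); matched 4.
No augmenting path remains; maximum matching = 4.
König certificate: {L1, L4, L5, R1} is a vertex cover of size 4 (every listed pair touches it), so no matching can be larger.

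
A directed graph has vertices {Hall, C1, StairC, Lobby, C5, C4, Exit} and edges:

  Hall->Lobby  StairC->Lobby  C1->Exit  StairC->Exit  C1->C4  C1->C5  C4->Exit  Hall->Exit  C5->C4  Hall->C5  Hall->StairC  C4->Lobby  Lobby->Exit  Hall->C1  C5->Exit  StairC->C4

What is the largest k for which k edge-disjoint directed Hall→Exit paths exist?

Assign every edge capacity 1; by Menger, the answer equals the max flow.
Path Hall→Exit (+1); total 1.
Path Hall→C1→Exit (+1); total 2.
Path Hall→StairC→Exit (+1); total 3.
Path Hall→Lobby→Exit (+1); total 4.
Path Hall→C5→Exit (+1); total 5.
No residual Hall→Exit path; max flow = 5.
Certifying cut of size 5: {Hall→C1, Hall→C5, Hall→Exit, Hall→Lobby, Hall→StairC}.

5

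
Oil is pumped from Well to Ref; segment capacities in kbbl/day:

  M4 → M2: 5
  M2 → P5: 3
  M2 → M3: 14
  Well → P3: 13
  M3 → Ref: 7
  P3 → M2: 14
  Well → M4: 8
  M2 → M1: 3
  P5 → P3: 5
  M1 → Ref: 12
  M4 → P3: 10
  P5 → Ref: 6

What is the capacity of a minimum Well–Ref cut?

Augment Well→M4→M2→M1→Ref: bottleneck 3, flow now 3.
Augment Well→M4→M2→M3→Ref: bottleneck 2, flow now 5.
Augment Well→P3→M2→M3→Ref: bottleneck 5, flow now 10.
Augment Well→P3→M2→P5→Ref: bottleneck 3, flow now 13.
No augmenting path remains; maximum flow = 13.
By max-flow min-cut, the minimum cut capacity equals the max flow.
In the residual graph, reachable from Well: {Well, M4, P3, M2, M3}.
Min-cut edges: M2→M1 (3), M2→P5 (3), M3→Ref (7); capacity 3 + 3 + 7 = 13.

13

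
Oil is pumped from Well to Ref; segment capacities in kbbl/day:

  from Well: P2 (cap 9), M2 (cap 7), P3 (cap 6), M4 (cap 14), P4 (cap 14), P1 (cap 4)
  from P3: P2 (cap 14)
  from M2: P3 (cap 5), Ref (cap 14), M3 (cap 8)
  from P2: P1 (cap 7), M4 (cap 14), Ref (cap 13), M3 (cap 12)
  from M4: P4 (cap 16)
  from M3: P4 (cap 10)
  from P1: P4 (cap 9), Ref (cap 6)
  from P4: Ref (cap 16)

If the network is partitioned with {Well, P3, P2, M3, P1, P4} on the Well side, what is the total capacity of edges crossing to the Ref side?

Edges leaving {Well, P3, P2, M3, P1, P4}: Well→M2 (7), Well→M4 (14), P2→M4 (14), P2→Ref (13), P1→Ref (6), P4→Ref (16).
Cut capacity = 7 + 14 + 14 + 13 + 6 + 16 = 70.

70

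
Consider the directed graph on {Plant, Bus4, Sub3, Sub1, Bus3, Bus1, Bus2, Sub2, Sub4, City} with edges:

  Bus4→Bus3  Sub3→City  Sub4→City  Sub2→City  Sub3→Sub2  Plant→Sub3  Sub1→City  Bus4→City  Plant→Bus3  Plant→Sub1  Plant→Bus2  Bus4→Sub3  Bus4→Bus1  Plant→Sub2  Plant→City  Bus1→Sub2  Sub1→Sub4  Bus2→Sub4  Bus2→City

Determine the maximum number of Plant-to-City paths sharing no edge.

5

Assign every edge capacity 1; by Menger, the answer equals the max flow.
Path Plant→City (+1); total 1.
Path Plant→Sub3→City (+1); total 2.
Path Plant→Sub1→City (+1); total 3.
Path Plant→Bus2→City (+1); total 4.
Path Plant→Sub2→City (+1); total 5.
No residual Plant→City path; max flow = 5.
Certifying cut of size 5: {Plant→Bus2, Plant→City, Plant→Sub1, Plant→Sub2, Plant→Sub3}.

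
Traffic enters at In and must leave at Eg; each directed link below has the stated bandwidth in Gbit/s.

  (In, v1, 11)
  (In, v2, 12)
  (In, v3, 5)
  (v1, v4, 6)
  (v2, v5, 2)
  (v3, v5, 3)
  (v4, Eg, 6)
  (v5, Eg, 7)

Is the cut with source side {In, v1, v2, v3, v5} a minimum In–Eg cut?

Given cut capacity: 6 + 7 = 13.
Augment In→v1→v4→Eg: bottleneck 6, flow now 6.
Augment In→v2→v5→Eg: bottleneck 2, flow now 8.
Augment In→v3→v5→Eg: bottleneck 3, flow now 11.
No augmenting path remains; maximum flow = 11.
In the residual graph, reachable from In: {In, v1, v2, v3}.
Min-cut edges: v1→v4 (6), v2→v5 (2), v3→v5 (3); capacity 6 + 2 + 3 = 11.
Cut capacity 13 exceeds the max flow 11, so it is not minimum.

No — its capacity is 13, but the minimum cut has capacity 11.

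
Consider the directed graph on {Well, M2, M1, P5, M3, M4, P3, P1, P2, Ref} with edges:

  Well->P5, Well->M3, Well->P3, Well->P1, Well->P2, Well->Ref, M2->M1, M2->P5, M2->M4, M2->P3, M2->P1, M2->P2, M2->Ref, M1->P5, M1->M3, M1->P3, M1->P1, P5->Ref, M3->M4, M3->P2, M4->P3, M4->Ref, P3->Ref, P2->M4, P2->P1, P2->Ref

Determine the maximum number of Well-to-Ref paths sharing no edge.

Assign every edge capacity 1; by Menger, the answer equals the max flow.
Path Well→Ref (+1); total 1.
Path Well→P5→Ref (+1); total 2.
Path Well→P3→Ref (+1); total 3.
Path Well→P2→Ref (+1); total 4.
Path Well→M3→M4→Ref (+1); total 5.
No residual Well→Ref path; max flow = 5.
Certifying cut of size 5: {Well→M3, Well→P2, Well→P3, Well→P5, Well→Ref}.

5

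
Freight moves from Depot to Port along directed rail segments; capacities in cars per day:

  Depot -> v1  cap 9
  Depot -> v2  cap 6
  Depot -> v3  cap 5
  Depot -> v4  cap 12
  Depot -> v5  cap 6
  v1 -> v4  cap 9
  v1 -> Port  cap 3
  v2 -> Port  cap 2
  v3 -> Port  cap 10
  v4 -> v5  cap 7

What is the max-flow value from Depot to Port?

10

Augment Depot→v1→Port: bottleneck 3, flow now 3.
Augment Depot→v2→Port: bottleneck 2, flow now 5.
Augment Depot→v3→Port: bottleneck 5, flow now 10.
No augmenting path remains; maximum flow = 10.
In the residual graph, reachable from Depot: {Depot, v1, v2, v4, v5}.
Min-cut edges: Depot→v3 (5), v1→Port (3), v2→Port (2); capacity 5 + 3 + 2 = 10.
This cut is saturated, so no flow can exceed 10.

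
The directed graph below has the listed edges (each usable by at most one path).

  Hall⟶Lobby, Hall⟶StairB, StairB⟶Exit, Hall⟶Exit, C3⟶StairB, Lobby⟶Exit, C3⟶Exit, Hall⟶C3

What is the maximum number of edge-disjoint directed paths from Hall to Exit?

Assign every edge capacity 1; by Menger, the answer equals the max flow.
Path Hall→Exit (+1); total 1.
Path Hall→Lobby→Exit (+1); total 2.
Path Hall→C3→Exit (+1); total 3.
Path Hall→StairB→Exit (+1); total 4.
No residual Hall→Exit path; max flow = 4.
Certifying cut of size 4: {Hall→C3, Hall→Exit, Hall→Lobby, Hall→StairB}.

4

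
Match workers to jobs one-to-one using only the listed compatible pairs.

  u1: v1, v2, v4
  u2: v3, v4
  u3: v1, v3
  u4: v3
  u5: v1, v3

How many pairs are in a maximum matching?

Unit-capacity flow: source→left, listed edges, right→sink; max matching = max flow.
Augmenting path u1→v1 (+1); matched 1.
Augmenting path u2→v3 (+1); matched 2.
Augmenting path u3→v1→u1→v2 (+1); matched 3.
Augmenting path u4→v3→u2→v4 (+1); matched 4.
No augmenting path remains; maximum matching = 4.
König certificate: {u1, u2, v1, v3} is a vertex cover of size 4 (every listed pair touches it), so no matching can be larger.

4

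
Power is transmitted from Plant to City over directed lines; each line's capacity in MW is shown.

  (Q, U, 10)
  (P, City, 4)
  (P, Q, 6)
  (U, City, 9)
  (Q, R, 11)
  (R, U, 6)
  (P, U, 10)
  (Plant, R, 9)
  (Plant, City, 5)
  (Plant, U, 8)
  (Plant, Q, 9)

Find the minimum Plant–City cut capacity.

14

Augment Plant→City: bottleneck 5, flow now 5.
Augment Plant→U→City: bottleneck 8, flow now 13.
Augment Plant→Q→U→City: bottleneck 1, flow now 14.
No augmenting path remains; maximum flow = 14.
By max-flow min-cut, the minimum cut capacity equals the max flow.
In the residual graph, reachable from Plant: {Plant, Q, R, U}.
Min-cut edges: Plant→City (5), U→City (9); capacity 5 + 9 = 14.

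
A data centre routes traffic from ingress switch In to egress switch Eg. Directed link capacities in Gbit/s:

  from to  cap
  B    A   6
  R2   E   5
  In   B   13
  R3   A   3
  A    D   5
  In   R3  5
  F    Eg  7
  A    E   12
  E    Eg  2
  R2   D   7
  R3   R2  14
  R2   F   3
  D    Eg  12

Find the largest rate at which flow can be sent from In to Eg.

Augment In→R3→R2→E→Eg: bottleneck 2, flow now 2.
Augment In→R3→R2→F→Eg: bottleneck 3, flow now 5.
Augment In→B→A→D→Eg: bottleneck 5, flow now 10.
Augment In→B→A→E→R2→D→Eg: bottleneck 1, flow now 11. (uses reverse residual edge)
No augmenting path remains; maximum flow = 11.
In the residual graph, reachable from In: {In, B}.
Min-cut edges: In→R3 (5), B→A (6); capacity 5 + 6 = 11.
This cut is saturated, so no flow can exceed 11.

11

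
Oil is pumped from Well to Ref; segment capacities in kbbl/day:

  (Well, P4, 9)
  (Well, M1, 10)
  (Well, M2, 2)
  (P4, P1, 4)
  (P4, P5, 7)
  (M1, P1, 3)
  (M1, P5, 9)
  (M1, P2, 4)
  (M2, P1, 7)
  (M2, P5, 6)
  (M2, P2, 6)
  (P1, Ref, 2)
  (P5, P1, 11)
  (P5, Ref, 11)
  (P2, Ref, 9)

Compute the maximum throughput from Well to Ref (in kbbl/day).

19

Augment Well→P4→P1→Ref: bottleneck 2, flow now 2.
Augment Well→P4→P5→Ref: bottleneck 7, flow now 9.
Augment Well→M1→P5→Ref: bottleneck 4, flow now 13.
Augment Well→M1→P2→Ref: bottleneck 4, flow now 17.
Augment Well→M2→P2→Ref: bottleneck 2, flow now 19.
No augmenting path remains; maximum flow = 19.
In the residual graph, reachable from Well: {Well, P4, M1, P1, P5}.
Min-cut edges: Well→M2 (2), M1→P2 (4), P1→Ref (2), P5→Ref (11); capacity 2 + 4 + 2 + 11 = 19.
This cut is saturated, so no flow can exceed 19.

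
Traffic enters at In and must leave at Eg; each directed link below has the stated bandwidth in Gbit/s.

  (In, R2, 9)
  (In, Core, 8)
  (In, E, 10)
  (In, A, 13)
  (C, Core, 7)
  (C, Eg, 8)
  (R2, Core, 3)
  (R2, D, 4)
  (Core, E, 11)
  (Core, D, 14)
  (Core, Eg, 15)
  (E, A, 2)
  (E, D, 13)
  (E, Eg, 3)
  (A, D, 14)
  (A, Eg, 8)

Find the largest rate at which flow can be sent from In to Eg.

Augment In→Core→Eg: bottleneck 8, flow now 8.
Augment In→E→Eg: bottleneck 3, flow now 11.
Augment In→A→Eg: bottleneck 8, flow now 19.
Augment In→R2→Core→Eg: bottleneck 3, flow now 22.
No augmenting path remains; maximum flow = 22.
In the residual graph, reachable from In: {In, R2, E, A, D}.
Min-cut edges: In→Core (8), R2→Core (3), E→Eg (3), A→Eg (8); capacity 8 + 3 + 3 + 8 = 22.
This cut is saturated, so no flow can exceed 22.

22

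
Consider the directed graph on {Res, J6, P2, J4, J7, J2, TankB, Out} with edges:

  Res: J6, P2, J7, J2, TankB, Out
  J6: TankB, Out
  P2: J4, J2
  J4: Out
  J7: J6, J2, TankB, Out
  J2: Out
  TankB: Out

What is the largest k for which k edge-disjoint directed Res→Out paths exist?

Assign every edge capacity 1; by Menger, the answer equals the max flow.
Path Res→Out (+1); total 1.
Path Res→J6→Out (+1); total 2.
Path Res→J7→Out (+1); total 3.
Path Res→J2→Out (+1); total 4.
Path Res→TankB→Out (+1); total 5.
Path Res→P2→J4→Out (+1); total 6.
No residual Res→Out path; max flow = 6.
Certifying cut of size 6: {Res→J2, Res→J6, Res→J7, Res→Out, Res→P2, Res→TankB}.

6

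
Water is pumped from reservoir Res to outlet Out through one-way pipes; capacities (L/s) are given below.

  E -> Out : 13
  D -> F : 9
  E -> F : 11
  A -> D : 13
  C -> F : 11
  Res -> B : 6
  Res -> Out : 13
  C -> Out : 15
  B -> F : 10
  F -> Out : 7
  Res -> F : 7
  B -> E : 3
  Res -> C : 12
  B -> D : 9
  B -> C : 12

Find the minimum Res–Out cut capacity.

38

Augment Res→Out: bottleneck 13, flow now 13.
Augment Res→C→Out: bottleneck 12, flow now 25.
Augment Res→F→Out: bottleneck 7, flow now 32.
Augment Res→B→C→Out: bottleneck 3, flow now 35.
Augment Res→B→E→Out: bottleneck 3, flow now 38.
No augmenting path remains; maximum flow = 38.
By max-flow min-cut, the minimum cut capacity equals the max flow.
In the residual graph, reachable from Res: {Res}.
Min-cut edges: Res→B (6), Res→C (12), Res→F (7), Res→Out (13); capacity 6 + 12 + 7 + 13 = 38.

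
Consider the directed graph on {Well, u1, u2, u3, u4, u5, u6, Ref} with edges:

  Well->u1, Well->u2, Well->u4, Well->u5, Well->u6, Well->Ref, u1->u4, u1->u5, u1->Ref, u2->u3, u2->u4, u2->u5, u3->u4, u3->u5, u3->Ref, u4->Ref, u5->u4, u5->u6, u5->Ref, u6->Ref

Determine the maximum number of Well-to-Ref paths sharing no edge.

Assign every edge capacity 1; by Menger, the answer equals the max flow.
Path Well→Ref (+1); total 1.
Path Well→u1→Ref (+1); total 2.
Path Well→u4→Ref (+1); total 3.
Path Well→u5→Ref (+1); total 4.
Path Well→u6→Ref (+1); total 5.
Path Well→u2→u3→Ref (+1); total 6.
No residual Well→Ref path; max flow = 6.
Certifying cut of size 6: {Well→Ref, Well→u1, Well→u2, Well→u4, Well→u5, Well→u6}.

6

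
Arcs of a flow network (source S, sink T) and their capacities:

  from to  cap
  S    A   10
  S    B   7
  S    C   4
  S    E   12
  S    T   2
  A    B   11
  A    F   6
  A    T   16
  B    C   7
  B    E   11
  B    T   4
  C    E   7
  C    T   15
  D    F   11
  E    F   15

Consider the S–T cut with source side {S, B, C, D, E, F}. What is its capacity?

Edges leaving {S, B, C, D, E, F}: S→A (10), S→T (2), B→T (4), C→T (15).
Cut capacity = 10 + 2 + 4 + 15 = 31.

31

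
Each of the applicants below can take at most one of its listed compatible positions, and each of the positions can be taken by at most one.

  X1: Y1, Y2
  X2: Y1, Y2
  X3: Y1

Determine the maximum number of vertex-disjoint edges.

2

Unit-capacity flow: source→left, listed edges, right→sink; max matching = max flow.
Augmenting path X1→Y1 (+1); matched 1.
Augmenting path X2→Y2 (+1); matched 2.
No augmenting path remains; maximum matching = 2.
König certificate: {Y1, Y2} is a vertex cover of size 2 (every listed pair touches it), so no matching can be larger.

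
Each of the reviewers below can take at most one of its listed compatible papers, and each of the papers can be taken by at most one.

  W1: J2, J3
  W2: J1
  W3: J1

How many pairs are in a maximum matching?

2

Unit-capacity flow: source→left, listed edges, right→sink; max matching = max flow.
Augmenting path W1→J2 (+1); matched 1.
Augmenting path W2→J1 (+1); matched 2.
No augmenting path remains; maximum matching = 2.
König certificate: {W1, J1} is a vertex cover of size 2 (every listed pair touches it), so no matching can be larger.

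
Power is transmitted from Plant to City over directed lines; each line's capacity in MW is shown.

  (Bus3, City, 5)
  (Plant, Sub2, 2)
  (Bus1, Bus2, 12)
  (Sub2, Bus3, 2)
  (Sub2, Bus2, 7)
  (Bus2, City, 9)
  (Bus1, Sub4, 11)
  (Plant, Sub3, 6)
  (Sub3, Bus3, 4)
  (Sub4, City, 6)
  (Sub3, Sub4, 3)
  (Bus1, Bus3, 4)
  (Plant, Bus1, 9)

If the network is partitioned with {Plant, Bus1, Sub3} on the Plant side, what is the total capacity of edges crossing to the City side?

Edges leaving {Plant, Bus1, Sub3}: Plant→Sub2 (2), Bus1→Bus3 (4), Bus1→Sub4 (11), Bus1→Bus2 (12), Sub3→Bus3 (4), Sub3→Sub4 (3).
Cut capacity = 2 + 4 + 11 + 12 + 4 + 3 = 36.

36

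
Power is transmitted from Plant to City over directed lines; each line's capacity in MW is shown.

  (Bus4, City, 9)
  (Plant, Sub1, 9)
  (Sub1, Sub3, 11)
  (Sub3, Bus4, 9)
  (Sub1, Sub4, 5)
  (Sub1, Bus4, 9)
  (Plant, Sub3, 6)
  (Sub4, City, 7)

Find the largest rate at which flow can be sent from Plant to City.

14

Augment Plant→Sub1→Sub4→City: bottleneck 5, flow now 5.
Augment Plant→Sub1→Bus4→City: bottleneck 4, flow now 9.
Augment Plant→Sub3→Bus4→City: bottleneck 5, flow now 14.
No augmenting path remains; maximum flow = 14.
In the residual graph, reachable from Plant: {Plant, Sub1, Sub3, Bus4}.
Min-cut edges: Sub1→Sub4 (5), Bus4→City (9); capacity 5 + 9 = 14.
This cut is saturated, so no flow can exceed 14.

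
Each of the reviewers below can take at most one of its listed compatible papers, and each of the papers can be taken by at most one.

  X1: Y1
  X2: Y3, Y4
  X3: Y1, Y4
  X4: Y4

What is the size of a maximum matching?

3

Unit-capacity flow: source→left, listed edges, right→sink; max matching = max flow.
Augmenting path X1→Y1 (+1); matched 1.
Augmenting path X2→Y3 (+1); matched 2.
Augmenting path X3→Y4 (+1); matched 3.
No augmenting path remains; maximum matching = 3.
König certificate: {X2, Y1, Y4} is a vertex cover of size 3 (every listed pair touches it), so no matching can be larger.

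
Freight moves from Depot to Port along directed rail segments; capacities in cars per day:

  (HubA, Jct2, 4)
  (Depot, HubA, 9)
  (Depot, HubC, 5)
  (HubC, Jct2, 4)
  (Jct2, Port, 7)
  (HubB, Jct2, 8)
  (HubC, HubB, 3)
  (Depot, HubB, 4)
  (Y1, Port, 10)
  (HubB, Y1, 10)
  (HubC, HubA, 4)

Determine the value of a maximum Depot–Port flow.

13

Augment Depot→HubA→Jct2→Port: bottleneck 4, flow now 4.
Augment Depot→HubC→Jct2→Port: bottleneck 3, flow now 7.
Augment Depot→HubB→Y1→Port: bottleneck 4, flow now 11.
Augment Depot→HubC→HubB→Y1→Port: bottleneck 2, flow now 13.
No augmenting path remains; maximum flow = 13.
In the residual graph, reachable from Depot: {Depot, HubA}.
Min-cut edges: Depot→HubC (5), Depot→HubB (4), HubA→Jct2 (4); capacity 5 + 4 + 4 = 13.
This cut is saturated, so no flow can exceed 13.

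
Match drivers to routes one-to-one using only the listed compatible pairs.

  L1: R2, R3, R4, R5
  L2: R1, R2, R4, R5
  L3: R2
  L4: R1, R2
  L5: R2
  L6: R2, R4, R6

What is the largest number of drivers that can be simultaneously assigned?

5

Unit-capacity flow: source→left, listed edges, right→sink; max matching = max flow.
Augmenting path L1→R2 (+1); matched 1.
Augmenting path L2→R1 (+1); matched 2.
Augmenting path L6→R4 (+1); matched 3.
Augmenting path L3→R2→L1→R3 (+1); matched 4.
Augmenting path L4→R1→L2→R5 (+1); matched 5.
No augmenting path remains; maximum matching = 5.
König certificate: {L1, L2, L4, L6, R2} is a vertex cover of size 5 (every listed pair touches it), so no matching can be larger.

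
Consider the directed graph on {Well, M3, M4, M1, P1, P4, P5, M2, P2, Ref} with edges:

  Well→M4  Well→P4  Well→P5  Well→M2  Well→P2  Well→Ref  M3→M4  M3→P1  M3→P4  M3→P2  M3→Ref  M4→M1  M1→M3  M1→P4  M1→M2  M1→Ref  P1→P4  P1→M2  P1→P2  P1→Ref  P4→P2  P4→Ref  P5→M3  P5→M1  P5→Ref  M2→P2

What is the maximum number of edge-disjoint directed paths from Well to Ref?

4

Assign every edge capacity 1; by Menger, the answer equals the max flow.
Path Well→Ref (+1); total 1.
Path Well→P4→Ref (+1); total 2.
Path Well→P5→Ref (+1); total 3.
Path Well→M4→M1→Ref (+1); total 4.
No residual Well→Ref path; max flow = 4.
Certifying cut of size 4: {Well→M4, Well→P4, Well→P5, Well→Ref}.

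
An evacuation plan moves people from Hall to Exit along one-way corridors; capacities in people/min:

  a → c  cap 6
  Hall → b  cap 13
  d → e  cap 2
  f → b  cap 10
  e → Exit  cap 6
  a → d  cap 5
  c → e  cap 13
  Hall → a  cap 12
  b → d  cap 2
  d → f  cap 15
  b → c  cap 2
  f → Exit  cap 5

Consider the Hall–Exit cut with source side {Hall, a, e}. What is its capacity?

Edges leaving {Hall, a, e}: Hall→b (13), a→c (6), a→d (5), e→Exit (6).
Cut capacity = 13 + 6 + 5 + 6 = 30.

30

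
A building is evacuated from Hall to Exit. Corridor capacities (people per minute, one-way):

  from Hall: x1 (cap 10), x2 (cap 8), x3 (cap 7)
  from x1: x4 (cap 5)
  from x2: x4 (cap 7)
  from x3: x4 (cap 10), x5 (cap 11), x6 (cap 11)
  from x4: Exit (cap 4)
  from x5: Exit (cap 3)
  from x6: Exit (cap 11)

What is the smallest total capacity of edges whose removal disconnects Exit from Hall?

11

Augment Hall→x1→x4→Exit: bottleneck 4, flow now 4.
Augment Hall→x3→x5→Exit: bottleneck 3, flow now 7.
Augment Hall→x3→x6→Exit: bottleneck 4, flow now 11.
No augmenting path remains; maximum flow = 11.
By max-flow min-cut, the minimum cut capacity equals the max flow.
In the residual graph, reachable from Hall: {Hall, x1, x2, x4}.
Min-cut edges: Hall→x3 (7), x4→Exit (4); capacity 7 + 4 = 11.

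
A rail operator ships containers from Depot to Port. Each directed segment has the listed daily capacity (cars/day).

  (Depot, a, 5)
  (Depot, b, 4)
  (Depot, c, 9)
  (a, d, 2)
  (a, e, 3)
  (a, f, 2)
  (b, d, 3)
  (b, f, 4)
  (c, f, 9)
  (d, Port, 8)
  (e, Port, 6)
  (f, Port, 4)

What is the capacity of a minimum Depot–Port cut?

12

Augment Depot→a→d→Port: bottleneck 2, flow now 2.
Augment Depot→a→e→Port: bottleneck 3, flow now 5.
Augment Depot→b→d→Port: bottleneck 3, flow now 8.
Augment Depot→b→f→Port: bottleneck 1, flow now 9.
Augment Depot→c→f→Port: bottleneck 3, flow now 12.
No augmenting path remains; maximum flow = 12.
By max-flow min-cut, the minimum cut capacity equals the max flow.
In the residual graph, reachable from Depot: {Depot, b, c, f}.
Min-cut edges: Depot→a (5), b→d (3), f→Port (4); capacity 5 + 3 + 4 = 12.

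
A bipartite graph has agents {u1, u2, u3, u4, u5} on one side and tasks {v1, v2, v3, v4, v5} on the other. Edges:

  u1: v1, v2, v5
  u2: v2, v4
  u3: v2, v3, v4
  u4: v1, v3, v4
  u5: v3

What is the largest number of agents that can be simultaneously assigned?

5

Unit-capacity flow: source→left, listed edges, right→sink; max matching = max flow.
Augmenting path u1→v1 (+1); matched 1.
Augmenting path u2→v2 (+1); matched 2.
Augmenting path u3→v3 (+1); matched 3.
Augmenting path u4→v4 (+1); matched 4.
Augmenting path u5→v3→u3→v4→u4→v1→u1→v5 (+1); matched 5.
No augmenting path remains; maximum matching = 5.
König certificate: {u1, u2, u3, u4, u5} is a vertex cover of size 5 (every listed pair touches it), so no matching can be larger.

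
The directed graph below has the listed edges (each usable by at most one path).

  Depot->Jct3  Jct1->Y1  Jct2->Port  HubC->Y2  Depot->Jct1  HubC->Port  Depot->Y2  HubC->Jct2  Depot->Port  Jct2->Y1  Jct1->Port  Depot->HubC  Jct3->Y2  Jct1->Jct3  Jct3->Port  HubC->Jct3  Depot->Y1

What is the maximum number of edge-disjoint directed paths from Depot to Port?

4

Assign every edge capacity 1; by Menger, the answer equals the max flow.
Path Depot→Port (+1); total 1.
Path Depot→HubC→Port (+1); total 2.
Path Depot→Jct1→Port (+1); total 3.
Path Depot→Jct3→Port (+1); total 4.
No residual Depot→Port path; max flow = 4.
Certifying cut of size 4: {Depot→HubC, Depot→Jct1, Depot→Jct3, Depot→Port}.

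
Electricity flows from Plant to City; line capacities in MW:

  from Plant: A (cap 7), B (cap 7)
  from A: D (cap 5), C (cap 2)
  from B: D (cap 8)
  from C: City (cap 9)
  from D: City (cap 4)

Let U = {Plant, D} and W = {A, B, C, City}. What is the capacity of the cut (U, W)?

Edges leaving {Plant, D}: Plant→A (7), Plant→B (7), D→City (4).
Cut capacity = 7 + 7 + 4 = 18.

18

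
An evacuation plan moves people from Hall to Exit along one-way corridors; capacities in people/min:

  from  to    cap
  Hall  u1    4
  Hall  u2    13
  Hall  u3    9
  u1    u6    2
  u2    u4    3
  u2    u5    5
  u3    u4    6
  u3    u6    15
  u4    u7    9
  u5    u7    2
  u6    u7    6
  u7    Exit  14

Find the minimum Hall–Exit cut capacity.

14

Augment Hall→u1→u6→u7→Exit: bottleneck 2, flow now 2.
Augment Hall→u2→u4→u7→Exit: bottleneck 3, flow now 5.
Augment Hall→u2→u5→u7→Exit: bottleneck 2, flow now 7.
Augment Hall→u3→u4→u7→Exit: bottleneck 6, flow now 13.
Augment Hall→u3→u6→u7→Exit: bottleneck 1, flow now 14.
No augmenting path remains; maximum flow = 14.
By max-flow min-cut, the minimum cut capacity equals the max flow.
In the residual graph, reachable from Hall: {Hall, u1, u2, u3, u4, u5, u6, u7}.
Min-cut edges: u7→Exit (14); capacity 14 = 14.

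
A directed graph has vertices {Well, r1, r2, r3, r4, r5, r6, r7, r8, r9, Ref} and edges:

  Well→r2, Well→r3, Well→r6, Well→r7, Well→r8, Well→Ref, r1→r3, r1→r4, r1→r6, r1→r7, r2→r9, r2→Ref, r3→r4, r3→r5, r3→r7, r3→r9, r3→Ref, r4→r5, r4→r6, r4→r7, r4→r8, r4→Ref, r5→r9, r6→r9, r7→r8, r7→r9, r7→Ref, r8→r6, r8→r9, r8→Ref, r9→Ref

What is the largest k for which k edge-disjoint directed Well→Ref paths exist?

6

Assign every edge capacity 1; by Menger, the answer equals the max flow.
Path Well→Ref (+1); total 1.
Path Well→r2→Ref (+1); total 2.
Path Well→r3→Ref (+1); total 3.
Path Well→r7→Ref (+1); total 4.
Path Well→r8→Ref (+1); total 5.
Path Well→r6→r9→Ref (+1); total 6.
No residual Well→Ref path; max flow = 6.
Certifying cut of size 6: {Well→Ref, Well→r2, Well→r3, Well→r6, Well→r7, Well→r8}.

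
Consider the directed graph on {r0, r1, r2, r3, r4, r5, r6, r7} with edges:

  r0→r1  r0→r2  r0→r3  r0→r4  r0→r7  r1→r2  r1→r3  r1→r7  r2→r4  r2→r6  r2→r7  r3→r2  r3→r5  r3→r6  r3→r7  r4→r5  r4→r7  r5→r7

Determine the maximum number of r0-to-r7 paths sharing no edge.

Assign every edge capacity 1; by Menger, the answer equals the max flow.
Path r0→r7 (+1); total 1.
Path r0→r1→r7 (+1); total 2.
Path r0→r2→r7 (+1); total 3.
Path r0→r3→r7 (+1); total 4.
Path r0→r4→r7 (+1); total 5.
No residual r0→r7 path; max flow = 5.
Certifying cut of size 5: {r0→r1, r0→r2, r0→r3, r0→r4, r0→r7}.

5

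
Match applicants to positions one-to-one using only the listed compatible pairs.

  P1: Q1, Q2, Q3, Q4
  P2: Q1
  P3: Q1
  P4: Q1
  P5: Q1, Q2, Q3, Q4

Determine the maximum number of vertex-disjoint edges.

Unit-capacity flow: source→left, listed edges, right→sink; max matching = max flow.
Augmenting path P1→Q1 (+1); matched 1.
Augmenting path P5→Q2 (+1); matched 2.
Augmenting path P2→Q1→P1→Q3 (+1); matched 3.
No augmenting path remains; maximum matching = 3.
König certificate: {P1, P5, Q1} is a vertex cover of size 3 (every listed pair touches it), so no matching can be larger.

3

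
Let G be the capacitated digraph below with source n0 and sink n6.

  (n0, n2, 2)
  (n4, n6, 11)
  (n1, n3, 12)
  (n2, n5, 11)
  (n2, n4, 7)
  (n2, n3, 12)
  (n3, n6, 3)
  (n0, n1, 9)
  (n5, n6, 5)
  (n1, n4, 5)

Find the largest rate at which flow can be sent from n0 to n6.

Augment n0→n1→n3→n6: bottleneck 3, flow now 3.
Augment n0→n1→n4→n6: bottleneck 5, flow now 8.
Augment n0→n2→n4→n6: bottleneck 2, flow now 10.
No augmenting path remains; maximum flow = 10.
In the residual graph, reachable from n0: {n0, n1, n3}.
Min-cut edges: n0→n2 (2), n1→n4 (5), n3→n6 (3); capacity 2 + 5 + 3 = 10.
This cut is saturated, so no flow can exceed 10.

10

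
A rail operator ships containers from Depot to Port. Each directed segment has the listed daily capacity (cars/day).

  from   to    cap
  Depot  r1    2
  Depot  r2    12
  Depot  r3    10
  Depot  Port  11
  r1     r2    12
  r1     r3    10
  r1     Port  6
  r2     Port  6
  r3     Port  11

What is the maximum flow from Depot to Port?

29

Augment Depot→Port: bottleneck 11, flow now 11.
Augment Depot→r1→Port: bottleneck 2, flow now 13.
Augment Depot→r2→Port: bottleneck 6, flow now 19.
Augment Depot→r3→Port: bottleneck 10, flow now 29.
No augmenting path remains; maximum flow = 29.
In the residual graph, reachable from Depot: {Depot, r2}.
Min-cut edges: Depot→r1 (2), Depot→r3 (10), Depot→Port (11), r2→Port (6); capacity 2 + 10 + 11 + 6 = 29.
This cut is saturated, so no flow can exceed 29.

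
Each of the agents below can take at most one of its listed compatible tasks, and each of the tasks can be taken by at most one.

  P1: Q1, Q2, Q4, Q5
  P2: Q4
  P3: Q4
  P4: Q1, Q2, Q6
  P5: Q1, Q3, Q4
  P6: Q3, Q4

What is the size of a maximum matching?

Unit-capacity flow: source→left, listed edges, right→sink; max matching = max flow.
Augmenting path P1→Q1 (+1); matched 1.
Augmenting path P2→Q4 (+1); matched 2.
Augmenting path P4→Q2 (+1); matched 3.
Augmenting path P5→Q3 (+1); matched 4.
Augmenting path P6→Q3→P5→Q1→P1→Q5 (+1); matched 5.
No augmenting path remains; maximum matching = 5.
König certificate: {P1, P4, P5, P6, Q4} is a vertex cover of size 5 (every listed pair touches it), so no matching can be larger.

5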